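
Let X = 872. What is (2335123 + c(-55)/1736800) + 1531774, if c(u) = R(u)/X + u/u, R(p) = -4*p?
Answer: 112622601745621/29124800 ≈ 3.8669e+6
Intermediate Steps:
c(u) = 1 - u/218 (c(u) = -4*u/872 + u/u = -4*u*(1/872) + 1 = -u/218 + 1 = 1 - u/218)
(2335123 + c(-55)/1736800) + 1531774 = (2335123 + (1 - 1/218*(-55))/1736800) + 1531774 = (2335123 + (1 + 55/218)*(1/1736800)) + 1531774 = (2335123 + (273/218)*(1/1736800)) + 1531774 = (2335123 + 21/29124800) + 1531774 = 68009990350421/29124800 + 1531774 = 112622601745621/29124800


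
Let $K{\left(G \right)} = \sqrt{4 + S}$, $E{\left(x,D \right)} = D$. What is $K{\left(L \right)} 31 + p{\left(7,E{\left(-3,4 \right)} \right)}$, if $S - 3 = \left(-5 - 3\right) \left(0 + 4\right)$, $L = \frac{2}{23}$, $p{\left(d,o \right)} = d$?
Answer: $7 + 155 i \approx 7.0 + 155.0 i$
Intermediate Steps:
$L = \frac{2}{23}$ ($L = 2 \cdot \frac{1}{23} = \frac{2}{23} \approx 0.086957$)
$S = -29$ ($S = 3 + \left(-5 - 3\right) \left(0 + 4\right) = 3 - 32 = -29$)
$K{\left(G \right)} = 5 i$ ($K{\left(G \right)} = \sqrt{4 - 29} = \sqrt{-25} = 5 i$)
$K{\left(L \right)} 31 + p{\left(7,E{\left(-3,4 \right)} \right)} = 5 i 31 + 7 = 155 i + 7 = 7 + 155 i$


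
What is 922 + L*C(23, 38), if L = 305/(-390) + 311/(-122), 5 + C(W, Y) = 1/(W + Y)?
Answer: 136208918/145119 ≈ 938.60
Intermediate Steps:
C(W, Y) = -5 + 1/(W + Y)
L = -7925/2379 (L = 305*(-1/390) + 311*(-1/122) = -61/78 - 311/122 = -7925/2379 ≈ -3.3312)
922 + L*C(23, 38) = 922 - 7925*(1 - 5*23 - 5*38)/(2379*(23 + 38)) = 922 - 7925*(1 - 115 - 190)/(2379*61) = 922 - 7925*(-304)/145119 = 922 - 7925/2379*(-304/61) = 922 + 2409200/145119 = 136208918/145119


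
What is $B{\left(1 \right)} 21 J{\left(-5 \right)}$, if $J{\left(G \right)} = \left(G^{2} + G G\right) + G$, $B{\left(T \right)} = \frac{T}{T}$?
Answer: $945$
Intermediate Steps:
$B{\left(T \right)} = 1$
$J{\left(G \right)} = G + 2 G^{2}$ ($J{\left(G \right)} = \left(G^{2} + G^{2}\right) + G = 2 G^{2} + G = G + 2 G^{2}$)
$B{\left(1 \right)} 21 J{\left(-5 \right)} = 1 \cdot 21 \left(- 5 \left(1 + 2 \left(-5\right)\right)\right) = 21 \left(- 5 \left(1 - 10\right)\right) = 21 \left(\left(-5\right) \left(-9\right)\right) = 21 \cdot 45 = 945$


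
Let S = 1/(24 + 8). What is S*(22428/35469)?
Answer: 89/4504 ≈ 0.019760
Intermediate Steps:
S = 1/32 ≈ 0.031250
S*(22428/35469) = (22428/35469)/32 = (22428*(1/35469))/32 = (1/32)*(356/563) = 89/4504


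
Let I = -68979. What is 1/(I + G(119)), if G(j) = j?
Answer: -1/68860 ≈ -1.4522e-5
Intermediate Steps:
1/(I + G(119)) = 1/(-68979 + 119) = 1/(-68860) = -1/68860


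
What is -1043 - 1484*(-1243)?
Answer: 1843569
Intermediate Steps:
-1043 - 1484*(-1243) = -1043 + 1844612 = 1843569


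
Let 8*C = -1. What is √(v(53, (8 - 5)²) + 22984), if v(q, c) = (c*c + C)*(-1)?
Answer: 5*√14658/4 ≈ 151.34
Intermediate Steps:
C = -⅛ (C = (⅛)*(-1) = -⅛ ≈ -0.12500)
v(q, c) = ⅛ - c² (v(q, c) = (c*c - ⅛)*(-1) = (c² - ⅛)*(-1) = (-⅛ + c²)*(-1) = ⅛ - c²)
√(v(53, (8 - 5)²) + 22984) = √((⅛ - ((8 - 5)²)²) + 22984) = √((⅛ - (3²)²) + 22984) = √((⅛ - 1*9²) + 22984) = √((⅛ - 1*81) + 22984) = √((⅛ - 81) + 22984) = √(-647/8 + 22984) = √(183225/8) = 5*√14658/4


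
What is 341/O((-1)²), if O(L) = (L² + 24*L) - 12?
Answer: 341/13 ≈ 26.231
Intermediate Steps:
O(L) = -12 + L² + 24*L
341/O((-1)²) = 341/(-12 + ((-1)²)² + 24*(-1)²) = 341/(-12 + 1² + 24*1) = 341/(-12 + 1 + 24) = 341/13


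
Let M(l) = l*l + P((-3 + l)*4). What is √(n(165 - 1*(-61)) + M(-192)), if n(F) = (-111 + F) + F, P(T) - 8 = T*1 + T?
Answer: √35653 ≈ 188.82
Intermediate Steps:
P(T) = 8 + 2*T (P(T) = 8 + (T*1 + T) = 8 + (T + T) = 8 + 2*T)
n(F) = -111 + 2*F
M(l) = -16 + l² + 8*l (M(l) = l*l + (8 + 2*((-3 + l)*4)) = l² + (8 + 2*(-12 + 4*l)) = l² + (8 + (-24 + 8*l)) = l² + (-16 + 8*l) = -16 + l² + 8*l)
√(n(165 - 1*(-61)) + M(-192)) = √((-111 + 2*(165 - 1*(-61))) + (-16 + (-192)² + 8*(-192))) = √((-111 + 2*(165 + 61)) + (-16 + 36864 - 1536)) = √((-111 + 2*226) + 35312) = √((-111 + 452) + 35312) = √(341 + 35312) = √35653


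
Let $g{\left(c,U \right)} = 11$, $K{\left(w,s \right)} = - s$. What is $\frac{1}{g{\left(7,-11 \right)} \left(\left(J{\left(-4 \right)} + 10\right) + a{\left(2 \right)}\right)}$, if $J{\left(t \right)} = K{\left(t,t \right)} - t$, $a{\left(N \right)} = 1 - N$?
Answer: $\frac{1}{187} \approx 0.0053476$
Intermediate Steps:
$J{\left(t \right)} = - 2 t$ ($J{\left(t \right)} = - t - t = - 2 t$)
$\frac{1}{g{\left(7,-11 \right)} \left(\left(J{\left(-4 \right)} + 10\right) + a{\left(2 \right)}\right)} = \frac{1}{11 \left(\left(\left(-2\right) \left(-4\right) + 10\right) + \left(1 - 2\right)\right)} = \frac{1}{11 \left(\left(8 + 10\right) + \left(1 - 2\right)\right)} = \frac{1}{11 \left(18 - 1\right)} = \frac{1}{11 \cdot 17} = \frac{1}{187}$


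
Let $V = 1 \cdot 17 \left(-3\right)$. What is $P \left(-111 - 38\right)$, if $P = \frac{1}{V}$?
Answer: $\frac{149}{51} \approx 2.9216$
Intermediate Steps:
$V = -51$ ($V = 17 \left(-3\right) = -51$)
$P = - \frac{1}{51}$ ($P = \frac{1}{-51} = - \frac{1}{51} \approx -0.019608$)
$P \left(-111 - 38\right) = - \frac{-111 - 38}{51} = \left(- \frac{1}{51}\right) \left(-149\right) = \frac{149}{51}$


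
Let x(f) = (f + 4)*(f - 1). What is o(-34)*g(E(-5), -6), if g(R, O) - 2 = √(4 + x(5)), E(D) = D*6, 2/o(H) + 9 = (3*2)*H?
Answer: -4/213 - 4*√10/213 ≈ -0.078165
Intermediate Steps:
o(H) = 2/(-9 + 6*H) (o(H) = 2/(-9 + (3*2)*H) = 2/(-9 + 6*H))
x(f) = (-1 + f)*(4 + f) (x(f) = (4 + f)*(-1 + f) = (-1 + f)*(4 + f))
E(D) = 6*D
g(R, O) = 2 + 2*√10 (g(R, O) = 2 + √(4 + (-4 + 5² + 3*5)) = 2 + √(4 + (-4 + 25 + 15)) = 2 + √(4 + 36) = 2 + √40 = 2 + 2*√10)
o(-34)*g(E(-5), -6) = (2/(3*(-3 + 2*(-34))))*(2 + 2*√10) = (2/(3*(-3 - 68)))*(2 + 2*√10) = ((⅔)/(-71))*(2 + 2*√10) = ((⅔)*(-1/71))*(2 + 2*√10) = -2*(2 + 2*√10)/213 = -4/213 - 4*√10/213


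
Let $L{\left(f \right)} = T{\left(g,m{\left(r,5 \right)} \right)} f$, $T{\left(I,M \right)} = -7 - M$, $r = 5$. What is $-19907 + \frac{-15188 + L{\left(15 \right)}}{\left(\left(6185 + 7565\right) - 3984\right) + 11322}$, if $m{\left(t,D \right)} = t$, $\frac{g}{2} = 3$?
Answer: $- \frac{52476773}{2636} \approx -19908.0$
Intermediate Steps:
$g = 6$ ($g = 2 \cdot 3 = 6$)
$L{\left(f \right)} = - 12 f$ ($L{\left(f \right)} = \left(-7 - 5\right) f = - 12 f$)
$-19907 + \frac{-15188 + L{\left(15 \right)}}{\left(\left(6185 + 7565\right) - 3984\right) + 11322} = -19907 + \frac{-15188 - 180}{\left(\left(6185 + 7565\right) - 3984\right) + 11322} = -19907 + \frac{-15188 - 180}{\left(13750 - 3984\right) + 11322} = -19907 - \frac{15368}{9766 + 11322} = -19907 - \frac{15368}{21088} = -19907 - \frac{1921}{2636} = - \frac{52476773}{2636}$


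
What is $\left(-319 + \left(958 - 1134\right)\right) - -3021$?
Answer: $2526$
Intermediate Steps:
$\left(-319 + \left(958 - 1134\right)\right) - -3021 = \left(-319 - 176\right) + 3021 = -495 + 3021 = 2526$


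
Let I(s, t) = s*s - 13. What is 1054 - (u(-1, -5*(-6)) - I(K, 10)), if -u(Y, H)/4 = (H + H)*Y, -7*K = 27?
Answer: 39978/49 ≈ 815.88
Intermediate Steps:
K = -27/7 (K = -⅐*27 = -27/7 ≈ -3.8571)
u(Y, H) = -8*H*Y (u(Y, H) = -4*(H + H)*Y = -4*2*H*Y = -8*H*Y)
I(s, t) = -13 + s² (I(s, t) = s² - 13 = -13 + s²)
1054 - (u(-1, -5*(-6)) - I(K, 10)) = 1054 - (-8*(-5*(-6))*(-1) - (-13 + (-27/7)²)) = 1054 - (-8*30*(-1) - (-13 + 729/49)) = 1054 - (240 - 1*92/49) = 1054 - (240 - 92/49) = 1054 - 1*11668/49 = 1054 - 11668/49 = 39978/49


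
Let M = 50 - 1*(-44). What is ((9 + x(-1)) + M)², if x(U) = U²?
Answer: 10816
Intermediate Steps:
M = 94 (M = 50 + 44 = 94)
((9 + x(-1)) + M)² = ((9 + (-1)²) + 94)² = ((9 + 1) + 94)² = (10 + 94)² = 104² = 10816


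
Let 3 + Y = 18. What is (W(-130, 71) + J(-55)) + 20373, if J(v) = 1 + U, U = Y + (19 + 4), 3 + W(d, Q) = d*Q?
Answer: 11179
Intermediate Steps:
W(d, Q) = -3 + Q*d (W(d, Q) = -3 + d*Q = -3 + Q*d)
Y = 15 (Y = -3 + 18 = 15)
U = 38 (U = 15 + (19 + 4) = 15 + 23 = 38)
J(v) = 39 (J(v) = 1 + 38 = 39)
(W(-130, 71) + J(-55)) + 20373 = ((-3 + 71*(-130)) + 39) + 20373 = ((-3 - 9230) + 39) + 20373 = (-9233 + 39) + 20373 = -9194 + 20373 = 11179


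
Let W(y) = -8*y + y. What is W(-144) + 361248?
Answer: 362256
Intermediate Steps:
W(y) = -7*y
W(-144) + 361248 = -7*(-144) + 361248 = 1008 + 361248 = 362256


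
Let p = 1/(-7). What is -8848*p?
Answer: 1264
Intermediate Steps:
p = -1/7 ≈ -0.14286
-8848*p = -8848*(-1/7) = 1264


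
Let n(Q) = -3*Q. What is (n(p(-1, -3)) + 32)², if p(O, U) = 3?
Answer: 529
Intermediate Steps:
(n(p(-1, -3)) + 32)² = (-3*3 + 32)² = (-9 + 32)² = 23² = 529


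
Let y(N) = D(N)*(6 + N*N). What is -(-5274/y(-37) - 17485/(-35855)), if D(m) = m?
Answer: -215729729/364824625 ≈ -0.59132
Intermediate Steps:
y(N) = N*(6 + N**2) (y(N) = N*(6 + N*N) = N*(6 + N**2))
-(-5274/y(-37) - 17485/(-35855)) = -(-5274*(-1/(37*(6 + (-37)**2))) - 17485/(-35855)) = -(-5274*(-1/(37*(6 + 1369))) - 17485*(-1/35855)) = -(-5274/((-37*1375)) + 3497/7171) = -(-5274/(-50875) + 3497/7171) = -(-5274*(-1/50875) + 3497/7171) = -(5274/50875 + 3497/7171) = -1*215729729/364824625 = -215729729/364824625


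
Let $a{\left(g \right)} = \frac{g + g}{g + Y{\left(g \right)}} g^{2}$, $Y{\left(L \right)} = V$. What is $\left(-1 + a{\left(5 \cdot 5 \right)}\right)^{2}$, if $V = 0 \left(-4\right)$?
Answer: $1560001$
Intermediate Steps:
$V = 0$
$Y{\left(L \right)} = 0$
$a{\left(g \right)} = 2 g^{2}$ ($a{\left(g \right)} = \frac{g + g}{g + 0} g^{2} = \frac{2 g}{g} g^{2} = 2 g^{2}$)
$\left(-1 + a{\left(5 \cdot 5 \right)}\right)^{2} = \left(-1 + 2 \left(5 \cdot 5\right)^{2}\right)^{2} = \left(-1 + 2 \cdot 25^{2}\right)^{2} = \left(-1 + 2 \cdot 625\right)^{2} = \left(-1 + 1250\right)^{2} = 1249^{2} = 1560001$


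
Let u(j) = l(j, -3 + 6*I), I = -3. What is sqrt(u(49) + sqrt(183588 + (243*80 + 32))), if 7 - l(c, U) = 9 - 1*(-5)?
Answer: sqrt(-7 + 2*sqrt(50765)) ≈ 21.062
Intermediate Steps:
l(c, U) = -7 (l(c, U) = 7 - (9 - 1*(-5)) = 7 - (9 + 5) = 7 - 1*14 = 7 - 14 = -7)
u(j) = -7
sqrt(u(49) + sqrt(183588 + (243*80 + 32))) = sqrt(-7 + sqrt(183588 + (243*80 + 32))) = sqrt(-7 + sqrt(183588 + (19440 + 32))) = sqrt(-7 + sqrt(183588 + 19472)) = sqrt(-7 + sqrt(203060)) = sqrt(-7 + 2*sqrt(50765))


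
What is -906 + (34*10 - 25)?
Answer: -591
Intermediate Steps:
-906 + (34*10 - 25) = -906 + (340 - 25) = -906 + 315 = -591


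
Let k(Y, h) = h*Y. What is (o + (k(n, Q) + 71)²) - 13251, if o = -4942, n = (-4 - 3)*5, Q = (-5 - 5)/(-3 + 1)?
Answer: -7377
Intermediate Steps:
Q = 5 (Q = -10/(-2) = -10*(-½) = 5)
n = -35 (n = -7*5 = -35)
k(Y, h) = Y*h
(o + (k(n, Q) + 71)²) - 13251 = (-4942 + (-35*5 + 71)²) - 13251 = (-4942 + (-175 + 71)²) - 13251 = (-4942 + (-104)²) - 13251 = (-4942 + 10816) - 13251 = 5874 - 13251 = -7377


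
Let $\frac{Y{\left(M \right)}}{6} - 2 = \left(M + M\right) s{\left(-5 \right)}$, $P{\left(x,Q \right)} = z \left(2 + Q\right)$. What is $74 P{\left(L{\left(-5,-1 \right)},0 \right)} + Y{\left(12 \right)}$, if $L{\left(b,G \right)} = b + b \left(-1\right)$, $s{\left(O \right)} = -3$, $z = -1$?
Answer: $-568$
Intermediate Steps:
$L{\left(b,G \right)} = 0$ ($L{\left(b,G \right)} = b - b = 0$)
$P{\left(x,Q \right)} = -2 - Q$ ($P{\left(x,Q \right)} = - (2 + Q) = -2 - Q$)
$Y{\left(M \right)} = 12 - 36 M$ ($Y{\left(M \right)} = 12 + 6 \left(M + M\right) \left(-3\right) = 12 + 6 \cdot 2 M \left(-3\right) = 12 + 6 \left(- 6 M\right) = 12 - 36 M$)
$74 P{\left(L{\left(-5,-1 \right)},0 \right)} + Y{\left(12 \right)} = 74 \left(-2 - 0\right) + \left(12 - 432\right) = 74 \left(-2 + 0\right) + \left(12 - 432\right) = 74 \left(-2\right) - 420 = -148 - 420 = -568$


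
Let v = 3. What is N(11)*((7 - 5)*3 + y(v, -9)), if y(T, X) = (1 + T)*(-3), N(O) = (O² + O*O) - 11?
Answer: -1386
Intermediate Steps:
N(O) = -11 + 2*O² (N(O) = (O² + O²) - 11 = 2*O² - 11 = -11 + 2*O²)
y(T, X) = -3 - 3*T
N(11)*((7 - 5)*3 + y(v, -9)) = (-11 + 2*11²)*((7 - 5)*3 + (-3 - 3*3)) = (-11 + 2*121)*(2*3 + (-3 - 9)) = (-11 + 242)*(6 - 12) = 231*(-6) = -1386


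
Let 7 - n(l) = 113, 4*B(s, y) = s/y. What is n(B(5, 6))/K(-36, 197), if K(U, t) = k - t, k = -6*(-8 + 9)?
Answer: 106/203 ≈ 0.52217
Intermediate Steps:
k = -6 (k = -6*1 = -6)
B(s, y) = s/(4*y) (B(s, y) = (s/y)/4 = s/(4*y))
n(l) = -106 (n(l) = 7 - 1*113 = 7 - 113 = -106)
K(U, t) = -6 - t
n(B(5, 6))/K(-36, 197) = -106/(-6 - 1*197) = -106/(-6 - 197) = -106/(-203) = -106*(-1/203) = 106/203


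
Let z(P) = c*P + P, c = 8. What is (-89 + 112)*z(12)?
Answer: 2484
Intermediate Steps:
z(P) = 9*P (z(P) = 8*P + P = 9*P)
(-89 + 112)*z(12) = (-89 + 112)*(9*12) = 23*108 = 2484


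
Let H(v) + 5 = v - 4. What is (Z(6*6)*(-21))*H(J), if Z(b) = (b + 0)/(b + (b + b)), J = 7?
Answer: 14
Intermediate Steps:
Z(b) = ⅓ (Z(b) = b/(b + 2*b) = b/((3*b)) = b*(1/(3*b)) = ⅓)
H(v) = -9 + v (H(v) = -5 + (v - 4) = -5 + (-4 + v) = -9 + v)
(Z(6*6)*(-21))*H(J) = ((⅓)*(-21))*(-9 + 7) = -7*(-2) = 14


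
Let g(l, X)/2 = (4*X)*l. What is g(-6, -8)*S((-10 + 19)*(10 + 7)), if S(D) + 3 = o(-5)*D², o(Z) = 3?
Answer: 26966016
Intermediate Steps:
g(l, X) = 8*X*l (g(l, X) = 2*((4*X)*l) = 2*(4*X*l) = 8*X*l)
S(D) = -3 + 3*D²
g(-6, -8)*S((-10 + 19)*(10 + 7)) = (8*(-8)*(-6))*(-3 + 3*((-10 + 19)*(10 + 7))²) = 384*(-3 + 3*(9*17)²) = 384*(-3 + 3*153²) = 384*(-3 + 3*23409) = 384*(-3 + 70227) = 384*70224 = 26966016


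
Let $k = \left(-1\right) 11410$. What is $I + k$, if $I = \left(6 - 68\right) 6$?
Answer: $-11782$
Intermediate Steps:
$k = -11410$
$I = -372$ ($I = \left(-62\right) 6 = -372$)
$I + k = -372 - 11410 = -11782$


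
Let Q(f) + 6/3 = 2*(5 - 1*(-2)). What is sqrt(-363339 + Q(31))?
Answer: I*sqrt(363327) ≈ 602.77*I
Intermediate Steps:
Q(f) = 12 (Q(f) = -2 + 2*(5 - 1*(-2)) = -2 + 2*(5 + 2) = -2 + 2*7 = -2 + 14 = 12)
sqrt(-363339 + Q(31)) = sqrt(-363339 + 12) = sqrt(-363327) = I*sqrt(363327)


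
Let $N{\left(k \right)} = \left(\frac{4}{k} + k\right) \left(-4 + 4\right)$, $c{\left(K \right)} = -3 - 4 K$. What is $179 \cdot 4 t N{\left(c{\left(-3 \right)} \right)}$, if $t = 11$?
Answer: $0$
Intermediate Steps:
$c{\left(K \right)} = -3 - 4 K$
$N{\left(k \right)} = 0$ ($N{\left(k \right)} = \left(k + \frac{4}{k}\right) 0 = 0$)
$179 \cdot 4 t N{\left(c{\left(-3 \right)} \right)} = 179 \cdot 4 \cdot 11 \cdot 0 = 179 \cdot 44 \cdot 0 = 7876 \cdot 0 = 0$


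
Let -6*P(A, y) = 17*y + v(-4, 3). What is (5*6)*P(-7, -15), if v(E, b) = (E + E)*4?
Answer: 1435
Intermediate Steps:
v(E, b) = 8*E (v(E, b) = (2*E)*4 = 8*E)
P(A, y) = 16/3 - 17*y/6 (P(A, y) = -(17*y + 8*(-4))/6 = -(17*y - 32)/6 = -(-32 + 17*y)/6 = 16/3 - 17*y/6)
(5*6)*P(-7, -15) = (5*6)*(16/3 - 17/6*(-15)) = 30*(16/3 + 85/2) = 30*(287/6) = 1435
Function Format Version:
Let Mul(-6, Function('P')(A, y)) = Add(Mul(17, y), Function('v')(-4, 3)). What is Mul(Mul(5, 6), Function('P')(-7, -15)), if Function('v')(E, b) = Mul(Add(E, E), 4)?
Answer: 1435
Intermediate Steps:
Function('v')(E, b) = Mul(8, E) (Function('v')(E, b) = Mul(Mul(2, E), 4) = Mul(8, E))
Function('P')(A, y) = Add(Rational(16, 3), Mul(Rational(-17, 6), y)) (Function('P')(A, y) = Mul(Rational(-1, 6), Add(Mul(17, y), Mul(8, -4))) = Mul(Rational(-1, 6), Add(Mul(17, y), -32)) = Mul(Rational(-1, 6), Add(-32, Mul(17, y))) = Add(Rational(16, 3), Mul(Rational(-17, 6), y)))
Mul(Mul(5, 6), Function('P')(-7, -15)) = Mul(Mul(5, 6), Add(Rational(16, 3), Mul(Rational(-17, 6), -15))) = Mul(30, Add(Rational(16, 3), Rational(85, 2))) = Mul(30, Rational(287, 6)) = 1435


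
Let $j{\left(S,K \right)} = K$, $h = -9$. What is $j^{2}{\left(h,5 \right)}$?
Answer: $25$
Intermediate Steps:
$j^{2}{\left(h,5 \right)} = 5^{2} = 25$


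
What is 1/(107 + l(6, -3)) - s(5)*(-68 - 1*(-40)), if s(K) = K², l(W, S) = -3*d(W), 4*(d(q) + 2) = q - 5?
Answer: 314304/449 ≈ 700.01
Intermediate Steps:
d(q) = -13/4 + q/4 (d(q) = -2 + (q - 5)/4 = -2 + (-5 + q)/4 = -2 + (-5/4 + q/4) = -13/4 + q/4)
l(W, S) = 39/4 - 3*W/4 (l(W, S) = -3*(-13/4 + W/4) = 39/4 - 3*W/4)
1/(107 + l(6, -3)) - s(5)*(-68 - 1*(-40)) = 1/(107 + (39/4 - ¾*6)) - 5²*(-68 - 1*(-40)) = 1/(107 + (39/4 - 9/2)) - 25*(-68 + 40) = 1/(107 + 21/4) - 25*(-28) = 1/(449/4) - 1*(-700) = 4/449 + 700 = 314304/449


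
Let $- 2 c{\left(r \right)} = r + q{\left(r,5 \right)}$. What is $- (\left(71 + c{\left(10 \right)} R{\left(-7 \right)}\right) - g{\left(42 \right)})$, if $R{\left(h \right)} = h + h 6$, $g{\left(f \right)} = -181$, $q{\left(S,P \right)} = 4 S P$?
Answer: $-5397$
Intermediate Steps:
$q{\left(S,P \right)} = 4 P S$
$R{\left(h \right)} = 7 h$ ($R{\left(h \right)} = h + 6 h = 7 h$)
$c{\left(r \right)} = - \frac{21 r}{2}$ ($c{\left(r \right)} = - \frac{r + 4 \cdot 5 r}{2} = - \frac{r + 20 r}{2} = - \frac{21 r}{2}$)
$- (\left(71 + c{\left(10 \right)} R{\left(-7 \right)}\right) - g{\left(42 \right)}) = - (\left(71 + \left(- \frac{21}{2}\right) 10 \cdot 7 \left(-7\right)\right) - -181) = - (\left(71 - -5145\right) + 181) = - (\left(71 + 5145\right) + 181) = - (5216 + 181) = \left(-1\right) 5397 = -5397$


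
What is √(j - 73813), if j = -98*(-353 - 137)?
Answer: I*√25793 ≈ 160.6*I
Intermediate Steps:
j = 48020 (j = -98*(-490) = 48020)
√(j - 73813) = √(48020 - 73813) = √(-25793) = I*√25793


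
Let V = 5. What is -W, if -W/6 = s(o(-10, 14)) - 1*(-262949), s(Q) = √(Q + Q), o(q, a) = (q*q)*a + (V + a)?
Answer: 1577694 + 6*√2838 ≈ 1.5780e+6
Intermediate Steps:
o(q, a) = 5 + a + a*q² (o(q, a) = (q*q)*a + (5 + a) = q²*a + (5 + a) = a*q² + (5 + a) = 5 + a + a*q²)
s(Q) = √2*√Q (s(Q) = √(2*Q) = √2*√Q)
W = -1577694 - 6*√2838 (W = -6*(√2*√(5 + 14 + 14*(-10)²) - 1*(-262949)) = -6*(√2*√(5 + 14 + 14*100) + 262949) = -6*(√2*√(5 + 14 + 1400) + 262949) = -6*(√2*√1419 + 262949) = -6*(√2838 + 262949) = -6*(262949 + √2838) = -1577694 - 6*√2838 ≈ -1.5780e+6)
-W = -(-1577694 - 6*√2838) = 1577694 + 6*√2838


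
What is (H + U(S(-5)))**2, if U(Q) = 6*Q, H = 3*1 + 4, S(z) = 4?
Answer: 961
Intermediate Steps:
H = 7 (H = 3 + 4 = 7)
(H + U(S(-5)))**2 = (7 + 6*4)**2 = (7 + 24)**2 = 31**2 = 961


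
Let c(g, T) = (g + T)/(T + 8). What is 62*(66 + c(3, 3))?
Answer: 45384/11 ≈ 4125.8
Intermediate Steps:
c(g, T) = (T + g)/(8 + T)
62*(66 + c(3, 3)) = 62*(66 + (3 + 3)/(8 + 3)) = 62*(66 + 6/11) = 62*(732/11) = 45384/11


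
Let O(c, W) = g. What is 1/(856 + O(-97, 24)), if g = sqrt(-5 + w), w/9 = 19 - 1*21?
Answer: 856/732759 - I*sqrt(23)/732759 ≈ 0.0011682 - 6.5449e-6*I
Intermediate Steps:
w = -18 (w = 9*(19 - 1*21) = 9*(19 - 21) = 9*(-2) = -18)
g = I*sqrt(23) (g = sqrt(-5 - 18) = sqrt(-23) = I*sqrt(23) ≈ 4.7958*I)
O(c, W) = I*sqrt(23)
1/(856 + O(-97, 24)) = 1/(856 + I*sqrt(23))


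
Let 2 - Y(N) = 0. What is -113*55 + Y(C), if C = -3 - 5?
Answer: -6213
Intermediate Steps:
C = -8
Y(N) = 2 (Y(N) = 2 - 1*0 = 2 + 0 = 2)
-113*55 + Y(C) = -113*55 + 2 = -6215 + 2 = -6213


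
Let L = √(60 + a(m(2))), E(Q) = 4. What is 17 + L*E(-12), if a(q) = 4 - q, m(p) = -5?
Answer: 17 + 4*√69 ≈ 50.227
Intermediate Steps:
L = √69 (L = √(60 + (4 - 1*(-5))) = √(60 + (4 + 5)) = √(60 + 9) = √69 ≈ 8.3066)
17 + L*E(-12) = 17 + √69*4 = 17 + 4*√69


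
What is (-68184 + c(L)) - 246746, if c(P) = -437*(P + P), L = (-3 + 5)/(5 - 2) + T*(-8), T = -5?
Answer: -1051418/3 ≈ -3.5047e+5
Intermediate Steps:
L = 122/3 (L = (-3 + 5)/(5 - 2) - 5*(-8) = 2/3 + 40 = 122/3 ≈ 40.667)
c(P) = -874*P
(-68184 + c(L)) - 246746 = (-68184 - 874*122/3) - 246746 = (-68184 - 106628/3) - 246746 = -311180/3 - 246746 = -1051418/3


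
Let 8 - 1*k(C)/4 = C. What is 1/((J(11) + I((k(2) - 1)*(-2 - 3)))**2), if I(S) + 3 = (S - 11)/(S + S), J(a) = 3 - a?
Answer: 13225/1444804 ≈ 0.0091535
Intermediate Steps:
k(C) = 32 - 4*C
I(S) = -3 + (-11 + S)/(2*S) (I(S) = -3 + (S - 11)/(S + S) = -3 + (-11 + S)/((2*S)) = -3 + (-11 + S)*(1/(2*S)) = -3 + (-11 + S)/(2*S))
1/((J(11) + I((k(2) - 1)*(-2 - 3)))**2) = 1/(((3 - 1*11) + (-11 - 5*((32 - 4*2) - 1)*(-2 - 3))/(2*((((32 - 4*2) - 1)*(-2 - 3)))))**2) = 1/(((3 - 11) + (-11 - 5*((32 - 8) - 1)*(-5))/(2*((((32 - 8) - 1)*(-5)))))**2) = 1/((-8 + (-11 - 5*(24 - 1)*(-5))/(2*(((24 - 1)*(-5)))))**2) = 1/((-8 + (-11 - 115*(-5))/(2*((23*(-5)))))**2) = 1/((-8 + (1/2)*(-11 - 5*(-115))/(-115))**2) = 1/((-8 + (1/2)*(-1/115)*(-11 + 575))**2) = 1/((-8 + (1/2)*(-1/115)*564)**2) = 1/((-8 - 282/115)**2) = 1/((-1202/115)**2) = 1/(1444804/13225) = 13225/1444804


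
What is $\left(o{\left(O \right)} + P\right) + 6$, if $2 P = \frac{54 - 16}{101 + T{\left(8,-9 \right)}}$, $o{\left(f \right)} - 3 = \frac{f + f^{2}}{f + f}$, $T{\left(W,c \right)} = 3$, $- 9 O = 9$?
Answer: $\frac{955}{104} \approx 9.1827$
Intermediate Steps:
$O = -1$ ($O = \left(- \frac{1}{9}\right) 9 = -1$)
$o{\left(f \right)} = 3 + \frac{f + f^{2}}{2 f}$ ($o{\left(f \right)} = 3 + \frac{f + f^{2}}{f + f} = 3 + \frac{f + f^{2}}{2 f}$)
$P = \frac{19}{104}$ ($P = \frac{\left(54 - 16\right) \frac{1}{101 + 3}}{2} = \frac{38 \cdot \frac{1}{104}}{2} = \frac{1}{2} \cdot \frac{19}{52} = \frac{19}{104} \approx 0.18269$)
$\left(o{\left(O \right)} + P\right) + 6 = \left(\left(\frac{7}{2} + \frac{1}{2} \left(-1\right)\right) + \frac{19}{104}\right) + 6 = \left(\left(\frac{7}{2} - \frac{1}{2}\right) + \frac{19}{104}\right) + 6 = \left(3 + \frac{19}{104}\right) + 6 = \frac{331}{104} + 6 = \frac{955}{104}$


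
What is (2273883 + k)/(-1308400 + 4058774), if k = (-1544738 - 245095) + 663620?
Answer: 573835/1375187 ≈ 0.41728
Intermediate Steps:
k = -1126213 (k = -1789833 + 663620 = -1126213)
(2273883 + k)/(-1308400 + 4058774) = (2273883 - 1126213)/(-1308400 + 4058774) = 1147670/2750374 = 1147670*(1/2750374) = 573835/1375187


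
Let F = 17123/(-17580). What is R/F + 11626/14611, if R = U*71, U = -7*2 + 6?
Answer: 146096335838/250184153 ≈ 583.96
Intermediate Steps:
U = -8 (U = -14 + 6 = -8)
F = -17123/17580 (F = 17123*(-1/17580) = -17123/17580 ≈ -0.97400)
R = -568 (R = -8*71 = -568)
R/F + 11626/14611 = -568/(-17123/17580) + 11626/14611 = -568*(-17580/17123) + 11626*(1/14611) = 9985440/17123 + 11626/14611 = 146096335838/250184153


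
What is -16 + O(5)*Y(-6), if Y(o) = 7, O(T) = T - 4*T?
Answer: -121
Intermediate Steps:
O(T) = -3*T
-16 + O(5)*Y(-6) = -16 - 3*5*7 = -16 - 15*7 = -16 - 105 = -121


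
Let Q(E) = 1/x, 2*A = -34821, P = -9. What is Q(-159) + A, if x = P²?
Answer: -2820499/162 ≈ -17411.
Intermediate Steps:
A = -34821/2 (A = (½)*(-34821) = -34821/2 ≈ -17411.)
x = 81 (x = (-9)² = 81)
Q(E) = 1/81
Q(-159) + A = 1/81 - 34821/2 = -2820499/162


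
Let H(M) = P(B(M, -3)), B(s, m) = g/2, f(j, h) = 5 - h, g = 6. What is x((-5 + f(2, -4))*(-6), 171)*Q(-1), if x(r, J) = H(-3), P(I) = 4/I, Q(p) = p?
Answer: -4/3 ≈ -1.3333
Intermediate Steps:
B(s, m) = 3 (B(s, m) = 6/2 = 6*(½) = 3)
H(M) = 4/3
x(r, J) = 4/3
x((-5 + f(2, -4))*(-6), 171)*Q(-1) = (4/3)*(-1) = -4/3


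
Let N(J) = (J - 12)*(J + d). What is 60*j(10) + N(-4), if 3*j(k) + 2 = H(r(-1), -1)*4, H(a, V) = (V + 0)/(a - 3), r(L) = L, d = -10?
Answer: 204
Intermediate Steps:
H(a, V) = V/(-3 + a)
j(k) = -1/3 (j(k) = -2/3 + (-1/(-3 - 1)*4)/3 = -2/3 + (-1/(-4)*4)/3 = -2/3 + (-1*(-1/4)*4)/3 = -2/3 + ((1/4)*4)/3 = -2/3 + (1/3)*1 = -2/3 + 1/3 = -1/3)
N(J) = (-12 + J)*(-10 + J) (N(J) = (J - 12)*(J - 10) = (-12 + J)*(-10 + J))
60*j(10) + N(-4) = 60*(-1/3) + (120 + (-4)**2 - 22*(-4)) = -20 + (120 + 16 + 88) = -20 + 224 = 204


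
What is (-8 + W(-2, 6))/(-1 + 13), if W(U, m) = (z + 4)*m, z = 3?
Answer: 17/6 ≈ 2.8333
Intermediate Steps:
W(U, m) = 7*m (W(U, m) = (3 + 4)*m = 7*m)
(-8 + W(-2, 6))/(-1 + 13) = (-8 + 7*6)/(-1 + 13) = (-8 + 42)/12 = (1/12)*34 = 17/6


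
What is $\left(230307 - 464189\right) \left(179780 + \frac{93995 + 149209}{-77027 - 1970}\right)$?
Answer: $- \frac{3321554147884192}{78997} \approx -4.2047 \cdot 10^{10}$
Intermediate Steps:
$\left(230307 - 464189\right) \left(179780 + \frac{93995 + 149209}{-77027 - 1970}\right) = - 233882 \left(179780 + \frac{243204}{-78997}\right) = - 233882 \left(179780 + 243204 \left(- \frac{1}{78997}\right)\right) = - 233882 \left(179780 - \frac{243204}{78997}\right) = \left(-233882\right) \frac{14201837456}{78997} = - \frac{3321554147884192}{78997}$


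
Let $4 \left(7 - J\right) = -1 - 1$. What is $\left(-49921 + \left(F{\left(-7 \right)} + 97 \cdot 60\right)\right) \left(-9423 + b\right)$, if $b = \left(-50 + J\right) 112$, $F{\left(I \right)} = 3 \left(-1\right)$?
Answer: $625527032$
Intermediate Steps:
$J = \frac{15}{2}$ ($J = 7 - \frac{-1 - 1}{4} = 7 - - \frac{1}{2} = 7 + \frac{1}{2} = \frac{15}{2} \approx 7.5$)
$F{\left(I \right)} = -3$
$b = -4760$ ($b = \left(-50 + \frac{15}{2}\right) 112 = \left(- \frac{85}{2}\right) 112 = -4760$)
$\left(-49921 + \left(F{\left(-7 \right)} + 97 \cdot 60\right)\right) \left(-9423 + b\right) = \left(-49921 + \left(-3 + 97 \cdot 60\right)\right) \left(-9423 - 4760\right) = \left(-49921 + \left(-3 + 5820\right)\right) \left(-14183\right) = \left(-49921 + 5817\right) \left(-14183\right) = \left(-44104\right) \left(-14183\right) = 625527032$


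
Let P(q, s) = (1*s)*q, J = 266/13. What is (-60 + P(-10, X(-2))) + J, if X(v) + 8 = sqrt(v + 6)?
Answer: 266/13 ≈ 20.462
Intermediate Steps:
J = 266/13 (J = 266*(1/13) = 266/13 ≈ 20.462)
X(v) = -8 + sqrt(6 + v) (X(v) = -8 + sqrt(v + 6) = -8 + sqrt(6 + v))
P(q, s) = q*s (P(q, s) = s*q = q*s)
(-60 + P(-10, X(-2))) + J = (-60 - 10*(-8 + sqrt(6 - 2))) + 266/13 = (-60 - 10*(-8 + sqrt(4))) + 266/13 = (-60 - 10*(-8 + 2)) + 266/13 = (-60 - 10*(-6)) + 266/13 = (-60 + 60) + 266/13 = 0 + 266/13 = 266/13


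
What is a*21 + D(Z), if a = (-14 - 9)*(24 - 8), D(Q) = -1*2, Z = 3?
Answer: -7730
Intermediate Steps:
D(Q) = -2
a = -368 (a = -23*16 = -368)
a*21 + D(Z) = -368*21 - 2 = -7728 - 2 = -7730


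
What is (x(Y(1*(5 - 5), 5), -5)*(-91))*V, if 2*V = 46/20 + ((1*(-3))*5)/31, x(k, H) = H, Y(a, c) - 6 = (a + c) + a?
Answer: 51233/124 ≈ 413.17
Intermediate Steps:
Y(a, c) = 6 + c + 2*a (Y(a, c) = 6 + ((a + c) + a) = 6 + (c + 2*a) = 6 + c + 2*a)
V = 563/620 (V = (46/20 + ((1*(-3))*5)/31)/2 = (46*(1/20) - 3*5*(1/31))/2 = (23/10 - 15*1/31)/2 = (23/10 - 15/31)/2 = (½)*(563/310) = 563/620 ≈ 0.90806)
(x(Y(1*(5 - 5), 5), -5)*(-91))*V = -5*(-91)*(563/620) = 455*(563/620) = 51233/124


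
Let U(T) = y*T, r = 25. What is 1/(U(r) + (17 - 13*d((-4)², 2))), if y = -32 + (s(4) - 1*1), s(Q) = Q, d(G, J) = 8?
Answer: -1/812 ≈ -0.0012315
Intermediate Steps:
y = -29 (y = -32 + (4 - 1*1) = -32 + (4 - 1) = -32 + 3 = -29)
U(T) = -29*T
1/(U(r) + (17 - 13*d((-4)², 2))) = 1/(-29*25 + (17 - 13*8)) = 1/(-725 + (17 - 104)) = 1/(-725 - 87) = 1/(-812) = -1/812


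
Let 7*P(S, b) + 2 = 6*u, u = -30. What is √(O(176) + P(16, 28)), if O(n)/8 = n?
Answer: √1382 ≈ 37.175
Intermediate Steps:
P(S, b) = -26 (P(S, b) = -2/7 + (6*(-30))/7 = -2/7 + (⅐)*(-180) = -2/7 - 180/7 = -26)
O(n) = 8*n
√(O(176) + P(16, 28)) = √(8*176 - 26) = √(1408 - 26) = √1382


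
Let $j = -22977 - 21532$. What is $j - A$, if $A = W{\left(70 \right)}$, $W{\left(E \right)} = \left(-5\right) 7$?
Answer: $-44474$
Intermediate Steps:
$W{\left(E \right)} = -35$
$A = -35$
$j = -44509$ ($j = -22977 - 21532 = -44509$)
$j - A = -44509 - -35 = -44509 + 35 = -44474$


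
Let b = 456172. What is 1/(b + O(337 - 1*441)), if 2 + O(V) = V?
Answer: 1/456066 ≈ 2.1927e-6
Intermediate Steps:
O(V) = -2 + V
1/(b + O(337 - 1*441)) = 1/(456172 + (-2 + (337 - 1*441))) = 1/(456172 + (-2 + (337 - 441))) = 1/(456172 + (-2 - 104)) = 1/(456172 - 106) = 1/456066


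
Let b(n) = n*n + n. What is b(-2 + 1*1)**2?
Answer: 0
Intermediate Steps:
b(n) = n + n**2 (b(n) = n**2 + n = n + n**2)
b(-2 + 1*1)**2 = ((-2 + 1*1)*(1 + (-2 + 1*1)))**2 = ((-2 + 1)*(1 + (-2 + 1)))**2 = (-(1 - 1))**2 = (-1*0)**2 = 0**2 = 0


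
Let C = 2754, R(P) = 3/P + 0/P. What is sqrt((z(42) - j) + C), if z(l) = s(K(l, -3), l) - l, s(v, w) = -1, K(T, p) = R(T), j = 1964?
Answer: 3*sqrt(83) ≈ 27.331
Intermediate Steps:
R(P) = 3/P (R(P) = 3/P + 0 = 3/P)
K(T, p) = 3/T
z(l) = -1 - l
sqrt((z(42) - j) + C) = sqrt(((-1 - 1*42) - 1*1964) + 2754) = sqrt(((-1 - 42) - 1964) + 2754) = sqrt((-43 - 1964) + 2754) = sqrt(-2007 + 2754) = sqrt(747) = 3*sqrt(83)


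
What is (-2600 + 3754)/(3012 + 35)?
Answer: 1154/3047 ≈ 0.37873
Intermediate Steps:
(-2600 + 3754)/(3012 + 35) = 1154/3047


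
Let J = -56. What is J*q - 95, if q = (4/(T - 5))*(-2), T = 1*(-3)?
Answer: -151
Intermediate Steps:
T = -3
q = 1 (q = (4/(-3 - 5))*(-2) = (4/(-8))*(-2) = -⅛*4*(-2) = -½*(-2) = 1)
J*q - 95 = -56*1 - 95 = -56 - 95 = -151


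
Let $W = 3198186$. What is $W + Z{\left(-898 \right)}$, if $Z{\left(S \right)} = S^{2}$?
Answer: $4004590$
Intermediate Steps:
$W + Z{\left(-898 \right)} = 3198186 + \left(-898\right)^{2} = 3198186 + 806404 = 4004590$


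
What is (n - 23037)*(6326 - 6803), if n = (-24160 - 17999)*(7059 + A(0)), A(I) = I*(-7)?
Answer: 141966370386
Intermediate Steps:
A(I) = -7*I
n = -297600381 (n = (-24160 - 17999)*(7059 - 7*0) = -42159*(7059 + 0) = -42159*7059 = -297600381)
(n - 23037)*(6326 - 6803) = (-297600381 - 23037)*(6326 - 6803) = -297623418*(-477) = 141966370386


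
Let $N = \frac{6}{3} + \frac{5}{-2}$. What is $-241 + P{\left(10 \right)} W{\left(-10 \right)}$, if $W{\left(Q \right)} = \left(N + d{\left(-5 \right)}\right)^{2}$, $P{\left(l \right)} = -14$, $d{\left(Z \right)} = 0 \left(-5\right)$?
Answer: $- \frac{489}{2} \approx -244.5$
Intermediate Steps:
$d{\left(Z \right)} = 0$
$N = - \frac{1}{2}$ ($N = 6 \cdot \frac{1}{3} + 5 \left(- \frac{1}{2}\right) = 2 - \frac{5}{2} = - \frac{1}{2} \approx -0.5$)
$W{\left(Q \right)} = \frac{1}{4}$ ($W{\left(Q \right)} = \left(- \frac{1}{2} + 0\right)^{2} = \left(- \frac{1}{2}\right)^{2} = \frac{1}{4}$)
$-241 + P{\left(10 \right)} W{\left(-10 \right)} = -241 - \frac{7}{2} = - \frac{489}{2}$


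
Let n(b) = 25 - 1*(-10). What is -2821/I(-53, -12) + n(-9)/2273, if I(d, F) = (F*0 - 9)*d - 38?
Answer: -6396768/997847 ≈ -6.4106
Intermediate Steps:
n(b) = 35 (n(b) = 25 + 10 = 35)
I(d, F) = -38 - 9*d (I(d, F) = (0 - 9)*d - 38 = -9*d - 38 = -38 - 9*d)
-2821/I(-53, -12) + n(-9)/2273 = -2821/(-38 - 9*(-53)) + 35/2273 = -2821/(-38 + 477) + 35*(1/2273) = -2821/439 + 35/2273 = -6396768/997847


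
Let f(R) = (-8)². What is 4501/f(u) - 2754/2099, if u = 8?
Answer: 9271343/134336 ≈ 69.016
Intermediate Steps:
f(R) = 64
4501/f(u) - 2754/2099 = 4501/64 - 2754/2099 = 9271343/134336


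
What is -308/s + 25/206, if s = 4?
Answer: -15837/206 ≈ -76.879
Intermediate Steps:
-308/s + 25/206 = -308/4 + 25/206 = -308*¼ + 25*(1/206) = -77 + 25/206 = -15837/206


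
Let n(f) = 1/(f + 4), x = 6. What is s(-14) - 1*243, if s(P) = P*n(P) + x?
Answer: -1178/5 ≈ -235.60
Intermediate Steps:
n(f) = 1/(4 + f)
s(P) = 6 + P/(4 + P) (s(P) = P/(4 + P) + 6 = 6 + P/(4 + P))
s(-14) - 1*243 = (24 + 7*(-14))/(4 - 14) - 1*243 = (24 - 98)/(-10) - 243 = -⅒*(-74) - 243 = 37/5 - 243 = -1178/5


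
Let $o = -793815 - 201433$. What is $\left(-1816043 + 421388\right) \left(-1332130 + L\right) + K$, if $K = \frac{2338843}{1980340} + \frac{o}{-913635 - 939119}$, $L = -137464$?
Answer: $\frac{3760033219750707166646571}{1834541428180} \approx 2.0496 \cdot 10^{12}$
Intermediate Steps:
$o = -995248$ ($o = -793815 - 201433 = -995248$)
$K = \frac{3152115073971}{1834541428180}$ ($K = \frac{2338843}{1980340} - \frac{995248}{-913635 - 939119} = 2338843 \cdot \frac{1}{1980340} - \frac{995248}{-913635 - 939119} = \frac{2338843}{1980340} - \frac{995248}{-1852754} = \frac{2338843}{1980340} - - \frac{497624}{926377} = \frac{2338843}{1980340} + \frac{497624}{926377} = \frac{3152115073971}{1834541428180} \approx 1.7182$)
$\left(-1816043 + 421388\right) \left(-1332130 + L\right) + K = \left(-1816043 + 421388\right) \left(-1332130 - 137464\right) + \frac{3152115073971}{1834541428180} = \left(-1394655\right) \left(-1469594\right) + \frac{3152115073971}{1834541428180} = 2049576620070 + \frac{3152115073971}{1834541428180} = \frac{3760033219750707166646571}{1834541428180}$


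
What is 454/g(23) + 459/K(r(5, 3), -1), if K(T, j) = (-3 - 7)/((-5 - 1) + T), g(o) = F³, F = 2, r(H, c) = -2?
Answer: 8479/20 ≈ 423.95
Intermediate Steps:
g(o) = 8 (g(o) = 2³ = 8)
K(T, j) = -10/(-6 + T)
454/g(23) + 459/K(r(5, 3), -1) = 454/8 + 459/((-10/(-6 - 2))) = 454*(⅛) + 459/((-10/(-8))) = 227/4 + 459/((-10*(-⅛))) = 227/4 + 459/(5/4) = 227/4 + 459*(⅘) = 227/4 + 1836/5 = 8479/20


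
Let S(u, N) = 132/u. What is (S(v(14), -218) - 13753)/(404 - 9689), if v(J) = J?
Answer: 19241/12999 ≈ 1.4802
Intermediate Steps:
(S(v(14), -218) - 13753)/(404 - 9689) = (132/14 - 13753)/(404 - 9689) = (132*(1/14) - 13753)/(-9285) = (66/7 - 13753)*(-1/9285) = -96205/7*(-1/9285) = 19241/12999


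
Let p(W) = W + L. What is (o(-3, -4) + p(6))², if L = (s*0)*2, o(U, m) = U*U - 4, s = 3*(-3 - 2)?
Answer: 121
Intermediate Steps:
s = -15 (s = 3*(-5) = -15)
o(U, m) = -4 + U² (o(U, m) = U² - 4 = -4 + U²)
L = 0 (L = -15*0*2 = 0*2 = 0)
p(W) = W (p(W) = W + 0 = W)
(o(-3, -4) + p(6))² = ((-4 + (-3)²) + 6)² = ((-4 + 9) + 6)² = (5 + 6)² = 11² = 121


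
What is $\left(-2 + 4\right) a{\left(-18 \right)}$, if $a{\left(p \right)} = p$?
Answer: $-36$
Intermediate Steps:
$\left(-2 + 4\right) a{\left(-18 \right)} = \left(-2 + 4\right) \left(-18\right) = 2 \left(-18\right) = -36$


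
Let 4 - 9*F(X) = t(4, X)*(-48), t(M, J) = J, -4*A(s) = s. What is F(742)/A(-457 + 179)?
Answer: 71240/1251 ≈ 56.946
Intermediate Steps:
A(s) = -s/4
F(X) = 4/9 + 16*X/3 (F(X) = 4/9 - X*(-48)/9 = 4/9 - (-16)*X/3 = 4/9 + 16*X/3)
F(742)/A(-457 + 179) = (4/9 + (16/3)*742)/((-(-457 + 179)/4)) = (4/9 + 11872/3)/((-¼*(-278))) = 35620/(9*(139/2)) = (35620/9)*(2/139) = 71240/1251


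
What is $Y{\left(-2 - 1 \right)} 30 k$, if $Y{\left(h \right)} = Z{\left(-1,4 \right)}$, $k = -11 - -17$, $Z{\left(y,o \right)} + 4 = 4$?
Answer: $0$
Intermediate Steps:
$Z{\left(y,o \right)} = 0$ ($Z{\left(y,o \right)} = -4 + 4 = 0$)
$k = 6$ ($k = -11 + 17 = 6$)
$Y{\left(h \right)} = 0$
$Y{\left(-2 - 1 \right)} 30 k = 0 \cdot 30 \cdot 6 = 0 \cdot 6 = 0$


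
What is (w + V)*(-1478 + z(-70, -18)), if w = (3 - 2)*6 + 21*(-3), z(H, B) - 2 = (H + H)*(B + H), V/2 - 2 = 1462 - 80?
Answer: 29398084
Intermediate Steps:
V = 2768 (V = 4 + 2*(1462 - 80) = 4 + 2*1382 = 4 + 2764 = 2768)
z(H, B) = 2 + 2*H*(B + H) (z(H, B) = 2 + (H + H)*(B + H) = 2 + (2*H)*(B + H) = 2 + 2*H*(B + H))
w = -57 (w = 1*6 - 63 = 6 - 63 = -57)
(w + V)*(-1478 + z(-70, -18)) = (-57 + 2768)*(-1478 + (2 + 2*(-70)² + 2*(-18)*(-70))) = 2711*(-1478 + (2 + 2*4900 + 2520)) = 2711*(-1478 + (2 + 9800 + 2520)) = 2711*(-1478 + 12322) = 2711*10844 = 29398084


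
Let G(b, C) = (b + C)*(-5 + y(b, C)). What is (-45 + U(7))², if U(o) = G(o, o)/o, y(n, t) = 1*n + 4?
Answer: 1089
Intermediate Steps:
y(n, t) = 4 + n (y(n, t) = n + 4 = 4 + n)
G(b, C) = (-1 + b)*(C + b) (G(b, C) = (b + C)*(-5 + (4 + b)) = (C + b)*(-1 + b) = (-1 + b)*(C + b))
U(o) = (-2*o + 2*o²)/o (U(o) = (o² - o - o + o*o)/o = (o² - o - o + o²)/o = (-2*o + 2*o²)/o)
(-45 + U(7))² = (-45 + (-2 + 2*7))² = (-45 + (-2 + 14))² = (-45 + 12)² = (-33)² = 1089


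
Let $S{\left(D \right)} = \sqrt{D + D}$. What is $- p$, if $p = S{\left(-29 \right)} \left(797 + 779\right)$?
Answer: $- 1576 i \sqrt{58} \approx - 12002.0 i$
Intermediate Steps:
$S{\left(D \right)} = \sqrt{2} \sqrt{D}$ ($S{\left(D \right)} = \sqrt{2 D} = \sqrt{2} \sqrt{D}$)
$p = 1576 i \sqrt{58}$ ($p = \sqrt{2} \sqrt{-29} \left(797 + 779\right) = \sqrt{2} i \sqrt{29} \cdot 1576 = i \sqrt{58} \cdot 1576 = 1576 i \sqrt{58} \approx 12002.0 i$)
$- p = - 1576 i \sqrt{58}$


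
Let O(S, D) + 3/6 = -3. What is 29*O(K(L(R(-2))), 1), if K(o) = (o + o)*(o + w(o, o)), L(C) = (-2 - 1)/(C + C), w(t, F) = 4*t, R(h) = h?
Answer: -203/2 ≈ -101.50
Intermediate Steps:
L(C) = -3/(2*C) (L(C) = -3*1/(2*C) = -3/(2*C))
K(o) = 10*o**2 (K(o) = (o + o)*(o + 4*o) = (2*o)*(5*o) = 10*o**2)
O(S, D) = -7/2 (O(S, D) = -1/2 - 3 = -7/2)
29*O(K(L(R(-2))), 1) = 29*(-7/2) = -203/2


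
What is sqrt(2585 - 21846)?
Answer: I*sqrt(19261) ≈ 138.78*I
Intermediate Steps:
sqrt(2585 - 21846) = sqrt(-19261) = I*sqrt(19261)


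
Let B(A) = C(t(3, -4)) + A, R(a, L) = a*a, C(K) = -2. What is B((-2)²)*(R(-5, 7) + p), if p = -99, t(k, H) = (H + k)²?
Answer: -148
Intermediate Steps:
R(a, L) = a²
B(A) = -2 + A
B((-2)²)*(R(-5, 7) + p) = (-2 + (-2)²)*((-5)² - 99) = (-2 + 4)*(25 - 99) = 2*(-74) = -148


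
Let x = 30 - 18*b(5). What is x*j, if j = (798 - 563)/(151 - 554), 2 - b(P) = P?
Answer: -19740/403 ≈ -48.983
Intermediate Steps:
b(P) = 2 - P
j = -235/403 (j = 235/(-403) = 235*(-1/403) = -235/403 ≈ -0.58313)
x = 84 (x = 30 - 18*(2 - 1*5) = 30 - 18*(2 - 5) = 30 - 18*(-3) = 30 + 54 = 84)
x*j = 84*(-235/403) = -19740/403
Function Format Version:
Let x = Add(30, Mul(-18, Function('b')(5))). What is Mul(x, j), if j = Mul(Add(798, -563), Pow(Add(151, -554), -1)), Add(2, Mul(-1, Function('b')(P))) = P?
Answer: Rational(-19740, 403) ≈ -48.983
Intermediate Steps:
Function('b')(P) = Add(2, Mul(-1, P))
j = Rational(-235, 403) (j = Mul(235, Pow(-403, -1)) = Mul(235, Rational(-1, 403)) = Rational(-235, 403) ≈ -0.58313)
x = 84 (x = Add(30, Mul(-18, Add(2, Mul(-1, 5)))) = Add(30, Mul(-18, Add(2, -5))) = Add(30, Mul(-18, -3)) = Add(30, 54) = 84)
Mul(x, j) = Mul(84, Rational(-235, 403)) = Rational(-19740, 403)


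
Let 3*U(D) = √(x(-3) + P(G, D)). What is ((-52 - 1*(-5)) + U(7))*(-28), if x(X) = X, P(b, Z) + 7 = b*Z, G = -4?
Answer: 1316 - 28*I*√38/3 ≈ 1316.0 - 57.535*I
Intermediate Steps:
P(b, Z) = -7 + Z*b (P(b, Z) = -7 + b*Z = -7 + Z*b)
U(D) = √(-10 - 4*D)/3 (U(D) = √(-3 + (-7 + D*(-4)))/3 = √(-3 + (-7 - 4*D))/3 = √(-10 - 4*D)/3)
((-52 - 1*(-5)) + U(7))*(-28) = ((-52 - 1*(-5)) + √(-10 - 4*7)/3)*(-28) = ((-52 + 5) + √(-10 - 28)/3)*(-28) = (-47 + √(-38)/3)*(-28) = (-47 + (I*√38)/3)*(-28) = (-47 + I*√38/3)*(-28) = 1316 - 28*I*√38/3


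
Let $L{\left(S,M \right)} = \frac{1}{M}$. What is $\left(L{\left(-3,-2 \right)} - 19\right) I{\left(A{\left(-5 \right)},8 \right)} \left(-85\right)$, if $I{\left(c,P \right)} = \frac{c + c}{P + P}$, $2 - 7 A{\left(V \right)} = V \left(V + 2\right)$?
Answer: $- \frac{43095}{112} \approx -384.78$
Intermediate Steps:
$A{\left(V \right)} = \frac{2}{7} - \frac{V \left(2 + V\right)}{7}$ ($A{\left(V \right)} = \frac{2}{7} - \frac{V \left(V + 2\right)}{7} = \frac{2}{7} - \frac{V \left(2 + V\right)}{7}$)
$I{\left(c,P \right)} = \frac{c}{P}$ ($I{\left(c,P \right)} = \frac{2 c}{2 P} = 2 c \frac{1}{2 P} = \frac{c}{P}$)
$\left(L{\left(-3,-2 \right)} - 19\right) I{\left(A{\left(-5 \right)},8 \right)} \left(-85\right) = \left(\frac{1}{-2} - 19\right) \frac{\frac{2}{7} - - \frac{10}{7} - \frac{\left(-5\right)^{2}}{7}}{8} \left(-85\right) = \left(- \frac{1}{2} - 19\right) \left(\frac{2}{7} + \frac{10}{7} - \frac{25}{7}\right) \frac{1}{8} \left(-85\right) = - \frac{39 \left(\frac{2}{7} + \frac{10}{7} - \frac{25}{7}\right) \frac{1}{8}}{2} \left(-85\right) = - \frac{39 \left(\left(- \frac{13}{7}\right) \frac{1}{8}\right)}{2} \left(-85\right) = \left(- \frac{39}{2}\right) \left(- \frac{13}{56}\right) \left(-85\right) = \frac{507}{112} \left(-85\right) = - \frac{43095}{112}$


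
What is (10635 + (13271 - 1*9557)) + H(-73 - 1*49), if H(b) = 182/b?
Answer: 875198/61 ≈ 14348.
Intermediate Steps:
(10635 + (13271 - 1*9557)) + H(-73 - 1*49) = (10635 + (13271 - 1*9557)) + 182/(-73 - 1*49) = (10635 + (13271 - 9557)) + 182/(-73 - 49) = (10635 + 3714) + 182/(-122) = 14349 + 182*(-1/122) = 14349 - 91/61 = 875198/61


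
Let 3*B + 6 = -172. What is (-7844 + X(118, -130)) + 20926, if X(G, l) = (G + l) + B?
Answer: 39032/3 ≈ 13011.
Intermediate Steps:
B = -178/3 (B = -2 + (⅓)*(-172) = -2 - 172/3 = -178/3 ≈ -59.333)
X(G, l) = -178/3 + G + l (X(G, l) = (G + l) - 178/3 = -178/3 + G + l)
(-7844 + X(118, -130)) + 20926 = (-7844 + (-178/3 + 118 - 130)) + 20926 = (-7844 - 214/3) + 20926 = -23746/3 + 20926 = 39032/3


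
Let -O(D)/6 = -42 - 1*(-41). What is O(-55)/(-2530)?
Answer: -3/1265 ≈ -0.0023715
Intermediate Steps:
O(D) = 6 (O(D) = -6*(-42 - 1*(-41)) = -6*(-42 + 41) = -6*(-1) = 6)
O(-55)/(-2530) = 6/(-2530) = 6*(-1/2530) = -3/1265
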